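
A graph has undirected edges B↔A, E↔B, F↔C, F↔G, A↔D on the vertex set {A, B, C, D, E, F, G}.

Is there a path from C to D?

No

Explore from C.
Distance 1: reach F.
Distance 2: reach G.
The search is exhausted without reaching D; it lies in a different component.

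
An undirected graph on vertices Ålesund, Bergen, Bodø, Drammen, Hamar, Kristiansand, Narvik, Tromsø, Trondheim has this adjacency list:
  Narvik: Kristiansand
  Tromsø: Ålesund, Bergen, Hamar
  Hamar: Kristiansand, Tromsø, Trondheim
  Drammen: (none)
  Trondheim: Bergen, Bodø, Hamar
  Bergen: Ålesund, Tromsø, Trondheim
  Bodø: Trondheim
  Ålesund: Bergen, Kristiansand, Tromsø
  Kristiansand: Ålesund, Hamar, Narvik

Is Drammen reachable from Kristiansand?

No

Explore from Kristiansand.
Distance 1: reach Ålesund, Hamar, Narvik.
Distance 2: reach Bergen, Tromsø, Trondheim.
Distance 3: reach Bodø.
The search is exhausted without reaching Drammen; it lies in a different component.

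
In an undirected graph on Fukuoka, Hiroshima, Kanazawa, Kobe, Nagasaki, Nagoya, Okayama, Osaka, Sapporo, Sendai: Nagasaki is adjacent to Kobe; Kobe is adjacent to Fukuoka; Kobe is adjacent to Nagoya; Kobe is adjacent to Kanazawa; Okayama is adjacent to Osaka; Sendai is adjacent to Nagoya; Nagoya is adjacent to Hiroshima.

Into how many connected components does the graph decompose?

3

From Fukuoka: component {Fukuoka, Hiroshima, Kanazawa, Kobe, Nagasaki, Nagoya, Sendai}.
From Okayama: component {Okayama, Osaka}.
From Sapporo: component {Sapporo}.
That's 3 components.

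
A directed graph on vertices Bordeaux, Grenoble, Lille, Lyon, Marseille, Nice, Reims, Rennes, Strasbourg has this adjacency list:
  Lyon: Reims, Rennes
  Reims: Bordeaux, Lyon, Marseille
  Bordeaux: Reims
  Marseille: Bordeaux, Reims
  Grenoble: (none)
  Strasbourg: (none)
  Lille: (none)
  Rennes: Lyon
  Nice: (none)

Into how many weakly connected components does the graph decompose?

From Bordeaux: component {Bordeaux, Lyon, Marseille, Reims, Rennes}.
From Grenoble: component {Grenoble}.
From Lille: component {Lille}.
From Nice: component {Nice}.
From Strasbourg: component {Strasbourg}.
That's 5 components.

5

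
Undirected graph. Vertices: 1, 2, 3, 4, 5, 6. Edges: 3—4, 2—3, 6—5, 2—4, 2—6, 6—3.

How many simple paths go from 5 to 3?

5–6–2–3
5–6–2–4–3
5–6–3

3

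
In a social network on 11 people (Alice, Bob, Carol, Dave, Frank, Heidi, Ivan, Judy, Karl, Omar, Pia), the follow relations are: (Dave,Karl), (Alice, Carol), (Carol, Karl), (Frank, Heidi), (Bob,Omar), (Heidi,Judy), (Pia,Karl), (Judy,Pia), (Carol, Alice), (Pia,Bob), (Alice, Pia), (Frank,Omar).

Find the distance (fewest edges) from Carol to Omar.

Distance 0: Carol.
Distance 1: Alice, Karl.
Distance 2: Pia.
Distance 3: Bob.
Distance 4: Omar — contains Omar.

4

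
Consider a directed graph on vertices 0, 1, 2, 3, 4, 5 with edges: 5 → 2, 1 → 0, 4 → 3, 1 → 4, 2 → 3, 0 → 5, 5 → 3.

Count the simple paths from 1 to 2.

1

1→0→5→2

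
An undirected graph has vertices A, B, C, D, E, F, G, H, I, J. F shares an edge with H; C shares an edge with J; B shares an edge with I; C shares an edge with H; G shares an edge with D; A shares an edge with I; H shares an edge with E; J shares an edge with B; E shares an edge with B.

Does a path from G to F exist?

Explore from G.
Distance 1: reach D.
The search is exhausted without reaching F; it lies in a different component.

No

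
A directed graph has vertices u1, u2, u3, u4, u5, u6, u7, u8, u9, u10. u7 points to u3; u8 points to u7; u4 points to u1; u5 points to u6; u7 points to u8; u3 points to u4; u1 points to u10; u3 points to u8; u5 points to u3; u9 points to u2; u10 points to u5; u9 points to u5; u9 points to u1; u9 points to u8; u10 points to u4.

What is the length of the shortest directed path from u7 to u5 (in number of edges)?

Distance 0: u7.
Distance 1: u3, u8.
Distance 2: u4.
Distance 3: u1.
Distance 4: u10.
Distance 5: u5 — contains u5.

5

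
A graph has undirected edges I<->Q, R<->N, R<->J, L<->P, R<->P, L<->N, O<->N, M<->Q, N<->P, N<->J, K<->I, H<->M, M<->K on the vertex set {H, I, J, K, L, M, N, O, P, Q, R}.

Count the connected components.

From H: component {H, I, K, M, Q}.
From J: component {J, L, N, O, P, R}.
That's 2 components.

2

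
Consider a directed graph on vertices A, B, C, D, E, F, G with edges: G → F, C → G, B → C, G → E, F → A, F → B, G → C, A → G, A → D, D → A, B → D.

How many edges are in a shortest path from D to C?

3

Distance 0: D.
Distance 1: A.
Distance 2: G.
Distance 3: C, E, F — contains C.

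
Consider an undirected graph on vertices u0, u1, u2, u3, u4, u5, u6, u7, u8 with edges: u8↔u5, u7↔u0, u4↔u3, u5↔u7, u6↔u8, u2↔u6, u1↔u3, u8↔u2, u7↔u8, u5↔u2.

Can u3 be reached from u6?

Explore from u6.
Distance 1: reach u2, u8.
Distance 2: reach u5, u7.
Distance 3: reach u0.
The search is exhausted without reaching u3; it lies in a different component.

No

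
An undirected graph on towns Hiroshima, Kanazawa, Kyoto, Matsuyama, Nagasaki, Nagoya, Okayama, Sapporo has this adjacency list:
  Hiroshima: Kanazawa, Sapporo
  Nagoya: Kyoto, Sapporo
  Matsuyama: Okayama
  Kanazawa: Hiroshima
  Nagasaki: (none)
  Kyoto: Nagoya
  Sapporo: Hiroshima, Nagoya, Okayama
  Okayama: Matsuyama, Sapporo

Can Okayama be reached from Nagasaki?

Nagasaki has no edges, so nothing is reachable from it.

No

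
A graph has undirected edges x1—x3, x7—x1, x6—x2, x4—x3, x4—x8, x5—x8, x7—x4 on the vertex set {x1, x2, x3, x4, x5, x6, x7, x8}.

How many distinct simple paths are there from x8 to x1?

x8–x4–x3–x1
x8–x4–x7–x1

2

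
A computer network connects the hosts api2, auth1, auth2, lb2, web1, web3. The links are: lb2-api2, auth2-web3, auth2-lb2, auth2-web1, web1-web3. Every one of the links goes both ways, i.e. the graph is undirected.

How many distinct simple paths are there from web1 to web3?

web1–auth2–web3
web1–web3

2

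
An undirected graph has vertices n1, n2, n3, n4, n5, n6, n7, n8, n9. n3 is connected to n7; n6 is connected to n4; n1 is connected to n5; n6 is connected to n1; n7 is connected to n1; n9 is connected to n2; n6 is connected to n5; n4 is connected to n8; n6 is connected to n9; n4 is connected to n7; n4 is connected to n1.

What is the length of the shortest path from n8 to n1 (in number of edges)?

Distance 0: n8.
Distance 1: n4.
Distance 2: n1, n6, n7 — contains n1.

2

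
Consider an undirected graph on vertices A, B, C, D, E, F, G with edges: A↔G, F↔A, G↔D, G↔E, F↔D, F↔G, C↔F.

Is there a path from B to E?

B has no edges, so nothing is reachable from it.

No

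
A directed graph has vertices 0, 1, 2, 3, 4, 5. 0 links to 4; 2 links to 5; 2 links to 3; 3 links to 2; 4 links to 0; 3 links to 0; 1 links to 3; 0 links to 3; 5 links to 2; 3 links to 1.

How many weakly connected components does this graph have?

1

From 0: component {0, 1, 2, 3, 4, 5}.
That's 1 component.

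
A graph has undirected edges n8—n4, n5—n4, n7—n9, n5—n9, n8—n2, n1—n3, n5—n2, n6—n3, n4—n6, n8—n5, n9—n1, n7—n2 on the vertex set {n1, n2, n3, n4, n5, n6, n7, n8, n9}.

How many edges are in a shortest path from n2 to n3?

Distance 0: n2.
Distance 1: n5, n7, n8.
Distance 2: n4, n9.
Distance 3: n1, n6.
Distance 4: n3 — contains n3.

4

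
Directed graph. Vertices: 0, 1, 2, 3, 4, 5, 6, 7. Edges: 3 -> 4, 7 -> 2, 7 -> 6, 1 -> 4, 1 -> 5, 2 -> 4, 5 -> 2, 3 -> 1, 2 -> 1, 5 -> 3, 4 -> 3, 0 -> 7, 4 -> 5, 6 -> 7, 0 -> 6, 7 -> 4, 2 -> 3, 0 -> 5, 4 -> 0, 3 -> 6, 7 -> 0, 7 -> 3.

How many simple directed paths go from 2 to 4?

2→1→4
2→1→5→3→4
2→1→5→3→6→7→4
2→3→1→4
2→3→4
2→3→6→7→4
2→4

7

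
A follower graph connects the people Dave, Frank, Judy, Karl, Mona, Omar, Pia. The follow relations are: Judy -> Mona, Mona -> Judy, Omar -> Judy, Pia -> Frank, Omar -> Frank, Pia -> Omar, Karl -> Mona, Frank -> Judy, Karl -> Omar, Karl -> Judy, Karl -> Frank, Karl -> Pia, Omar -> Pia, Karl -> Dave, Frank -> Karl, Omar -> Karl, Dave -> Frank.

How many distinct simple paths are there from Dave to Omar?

2

Dave→Frank→Karl→Omar
Dave→Frank→Karl→Pia→Omar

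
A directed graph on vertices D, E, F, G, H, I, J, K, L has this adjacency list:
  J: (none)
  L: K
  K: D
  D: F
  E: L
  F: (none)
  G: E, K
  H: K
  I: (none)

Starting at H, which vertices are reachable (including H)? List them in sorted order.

D, F, H, K

Start at H.
Its neighbours: K.
Then their neighbours: D.
Then next layer: F.
Nothing further is reachable.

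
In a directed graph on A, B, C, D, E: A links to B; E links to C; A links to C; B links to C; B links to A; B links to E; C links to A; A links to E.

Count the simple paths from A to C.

A→B→C
A→B→E→C
A→C
A→E→C

4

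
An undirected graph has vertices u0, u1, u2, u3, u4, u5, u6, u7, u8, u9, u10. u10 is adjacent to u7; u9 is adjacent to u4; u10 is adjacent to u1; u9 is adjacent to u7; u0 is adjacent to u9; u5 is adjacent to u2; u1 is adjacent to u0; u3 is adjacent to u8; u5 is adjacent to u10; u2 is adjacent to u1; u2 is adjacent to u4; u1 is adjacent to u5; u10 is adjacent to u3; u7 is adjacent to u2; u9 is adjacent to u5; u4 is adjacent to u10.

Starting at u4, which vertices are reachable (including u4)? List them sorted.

Start at u4.
Its neighbours: u2, u9, u10.
Then their neighbours: u0, u1, u3, u5, u7.
Then next layer: u8.
Nothing further is reachable.

u0, u1, u2, u3, u4, u5, u7, u8, u9, u10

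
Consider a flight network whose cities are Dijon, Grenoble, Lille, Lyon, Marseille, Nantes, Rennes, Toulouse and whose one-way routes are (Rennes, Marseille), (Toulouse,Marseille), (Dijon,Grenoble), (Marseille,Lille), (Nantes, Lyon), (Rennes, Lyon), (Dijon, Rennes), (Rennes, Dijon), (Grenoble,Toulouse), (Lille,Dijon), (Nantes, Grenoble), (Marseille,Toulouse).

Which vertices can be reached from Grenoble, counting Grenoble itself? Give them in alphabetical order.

Dijon, Grenoble, Lille, Lyon, Marseille, Rennes, Toulouse

Start at Grenoble.
Its neighbours: Toulouse.
Then their neighbours: Marseille.
Then next layer: Lille.
Then next layer: Dijon.
Then next layer: Rennes.
Then next layer: Lyon.
Nothing further is reachable.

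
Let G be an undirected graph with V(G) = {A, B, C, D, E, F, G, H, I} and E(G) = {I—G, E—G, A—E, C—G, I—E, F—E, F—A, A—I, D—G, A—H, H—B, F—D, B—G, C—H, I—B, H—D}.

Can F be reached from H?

Explore from H.
Distance 1: reach A, B, C, D.
Distance 2: reach E, F, G, I.
Found F.

Yes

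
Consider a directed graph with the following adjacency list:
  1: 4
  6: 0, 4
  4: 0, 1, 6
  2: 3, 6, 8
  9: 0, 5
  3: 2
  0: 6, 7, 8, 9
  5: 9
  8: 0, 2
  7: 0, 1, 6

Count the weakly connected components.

1

From 0: component {0, 1, 2, 3, 4, 5, 6, 7, 8, 9}.
That's 1 component.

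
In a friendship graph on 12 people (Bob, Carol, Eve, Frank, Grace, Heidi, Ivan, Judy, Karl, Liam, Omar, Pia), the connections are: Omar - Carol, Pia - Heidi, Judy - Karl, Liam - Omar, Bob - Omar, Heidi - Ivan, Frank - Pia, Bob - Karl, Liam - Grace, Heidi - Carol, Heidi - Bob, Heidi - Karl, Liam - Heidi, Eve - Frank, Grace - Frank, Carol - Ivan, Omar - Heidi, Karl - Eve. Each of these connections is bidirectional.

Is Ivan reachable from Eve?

Explore from Eve.
Distance 1: reach Frank, Karl.
Distance 2: reach Bob, Grace, Heidi, Judy, Pia.
Distance 3: reach Carol, Ivan, Liam, Omar.
Found Ivan.

Yes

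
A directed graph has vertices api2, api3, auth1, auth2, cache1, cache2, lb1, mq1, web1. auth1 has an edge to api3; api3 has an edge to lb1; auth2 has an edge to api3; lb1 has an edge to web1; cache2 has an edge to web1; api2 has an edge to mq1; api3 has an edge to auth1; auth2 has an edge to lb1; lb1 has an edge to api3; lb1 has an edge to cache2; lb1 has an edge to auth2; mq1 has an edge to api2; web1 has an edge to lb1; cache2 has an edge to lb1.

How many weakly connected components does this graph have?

3

From api2: component {api2, mq1}.
From api3: component {api3, auth1, auth2, cache2, lb1, web1}.
From cache1: component {cache1}.
That's 3 components.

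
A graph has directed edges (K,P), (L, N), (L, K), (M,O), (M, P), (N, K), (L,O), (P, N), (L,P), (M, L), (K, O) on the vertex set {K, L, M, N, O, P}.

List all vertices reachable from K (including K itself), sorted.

K, N, O, P

Start at K.
Its neighbours: O, P.
Then their neighbours: N.
Nothing further is reachable.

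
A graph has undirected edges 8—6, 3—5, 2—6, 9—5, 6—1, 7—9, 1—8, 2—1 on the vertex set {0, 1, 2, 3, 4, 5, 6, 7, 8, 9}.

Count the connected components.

4

From 0: component {0}.
From 1: component {1, 2, 6, 8}.
From 3: component {3, 5, 7, 9}.
From 4: component {4}.
That's 4 components.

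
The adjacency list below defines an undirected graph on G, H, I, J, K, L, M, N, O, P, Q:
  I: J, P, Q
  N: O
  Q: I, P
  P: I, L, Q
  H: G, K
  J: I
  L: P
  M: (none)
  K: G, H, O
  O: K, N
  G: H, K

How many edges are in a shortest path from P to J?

2

Distance 0: P.
Distance 1: I, L, Q.
Distance 2: J — contains J.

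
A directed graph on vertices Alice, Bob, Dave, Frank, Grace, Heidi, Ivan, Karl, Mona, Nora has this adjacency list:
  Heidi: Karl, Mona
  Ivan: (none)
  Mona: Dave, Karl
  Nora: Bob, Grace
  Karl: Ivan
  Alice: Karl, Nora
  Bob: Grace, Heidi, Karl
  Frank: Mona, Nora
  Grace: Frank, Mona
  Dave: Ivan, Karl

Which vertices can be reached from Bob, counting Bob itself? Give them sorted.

Start at Bob.
Its neighbours: Grace, Heidi, Karl.
Then their neighbours: Frank, Ivan, Mona.
Then next layer: Dave, Nora.
Nothing further is reachable.

Bob, Dave, Frank, Grace, Heidi, Ivan, Karl, Mona, Nora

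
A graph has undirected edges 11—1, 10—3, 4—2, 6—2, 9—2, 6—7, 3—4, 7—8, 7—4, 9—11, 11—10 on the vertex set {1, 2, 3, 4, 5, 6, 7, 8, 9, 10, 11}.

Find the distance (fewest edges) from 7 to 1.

Distance 0: 7.
Distance 1: 4, 6, 8.
Distance 2: 2, 3.
Distance 3: 9, 10.
Distance 4: 11.
Distance 5: 1 — contains 1.

5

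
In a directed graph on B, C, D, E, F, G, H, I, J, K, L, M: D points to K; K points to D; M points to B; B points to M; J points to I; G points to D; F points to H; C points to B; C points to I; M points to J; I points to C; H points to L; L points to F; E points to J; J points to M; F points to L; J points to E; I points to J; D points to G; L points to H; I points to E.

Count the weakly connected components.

3

From B: component {B, C, E, I, J, M}.
From D: component {D, G, K}.
From F: component {F, H, L}.
That's 3 components.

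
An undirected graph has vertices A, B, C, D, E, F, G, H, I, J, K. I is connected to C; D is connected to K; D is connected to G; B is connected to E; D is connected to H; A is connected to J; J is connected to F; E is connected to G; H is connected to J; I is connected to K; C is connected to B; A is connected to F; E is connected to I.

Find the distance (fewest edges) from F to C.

Distance 0: F.
Distance 1: A, J.
Distance 2: H.
Distance 3: D.
Distance 4: G, K.
Distance 5: E, I.
Distance 6: B, C — contains C.

6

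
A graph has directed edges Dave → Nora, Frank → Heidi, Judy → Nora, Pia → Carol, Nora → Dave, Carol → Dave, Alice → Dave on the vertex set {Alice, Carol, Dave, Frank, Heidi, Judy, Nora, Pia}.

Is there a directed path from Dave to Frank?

Explore from Dave.
Distance 1: reach Nora.
The search from Dave is exhausted; no directed path reaches Frank.

No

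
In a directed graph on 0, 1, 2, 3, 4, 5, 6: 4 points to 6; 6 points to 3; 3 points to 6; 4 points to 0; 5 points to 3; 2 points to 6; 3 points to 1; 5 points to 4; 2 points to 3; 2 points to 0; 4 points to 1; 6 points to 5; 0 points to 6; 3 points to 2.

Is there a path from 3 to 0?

Explore from 3.
Distance 1: reach 1, 2, 6.
Distance 2: reach 0, 5.
Found 0.

Yes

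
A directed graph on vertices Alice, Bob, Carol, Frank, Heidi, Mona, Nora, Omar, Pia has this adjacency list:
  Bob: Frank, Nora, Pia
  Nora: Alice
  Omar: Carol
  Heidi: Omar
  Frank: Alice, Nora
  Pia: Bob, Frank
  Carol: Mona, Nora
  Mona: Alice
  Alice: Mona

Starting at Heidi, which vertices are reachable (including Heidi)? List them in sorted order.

Alice, Carol, Heidi, Mona, Nora, Omar

Start at Heidi.
Its neighbours: Omar.
Then their neighbours: Carol.
Then next layer: Mona, Nora.
Then next layer: Alice.
Nothing further is reachable.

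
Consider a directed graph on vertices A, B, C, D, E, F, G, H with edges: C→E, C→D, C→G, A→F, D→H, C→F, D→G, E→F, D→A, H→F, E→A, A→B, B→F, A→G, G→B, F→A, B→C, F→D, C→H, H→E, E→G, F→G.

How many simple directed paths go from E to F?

E→A→B→C→D→H→F
E→A→B→C→F
E→A→B→C→H→F
E→A→B→F
E→A→F
E→A→G→B→C→D→H→F
E→A→G→B→C→F
E→A→G→B→C→H→F
E→A→G→B→F
E→F
E→G→B→C→D→A→F
E→G→B→C→D→H→F
E→G→B→C→F
E→G→B→C→H→F
E→G→B→F

15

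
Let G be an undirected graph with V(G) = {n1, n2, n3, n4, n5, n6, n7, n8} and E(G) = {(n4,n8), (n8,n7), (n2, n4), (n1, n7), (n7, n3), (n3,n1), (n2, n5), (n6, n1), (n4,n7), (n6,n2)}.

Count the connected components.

From n1: component {n1, n2, n3, n4, n5, n6, n7, n8}.
That's 1 component.

1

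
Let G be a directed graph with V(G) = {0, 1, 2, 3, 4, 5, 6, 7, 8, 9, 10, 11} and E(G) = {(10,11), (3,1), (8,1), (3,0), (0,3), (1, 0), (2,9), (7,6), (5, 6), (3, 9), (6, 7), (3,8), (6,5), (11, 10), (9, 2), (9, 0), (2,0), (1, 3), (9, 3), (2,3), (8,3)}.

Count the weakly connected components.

From 0: component {0, 1, 2, 3, 8, 9}.
From 4: component {4}.
From 5: component {5, 6, 7}.
From 10: component {10, 11}.
That's 4 components.

4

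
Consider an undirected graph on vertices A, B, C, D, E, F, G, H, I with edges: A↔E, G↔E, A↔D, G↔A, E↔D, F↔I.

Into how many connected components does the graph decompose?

5

From A: component {A, D, E, G}.
From B: component {B}.
From C: component {C}.
From F: component {F, I}.
From H: component {H}.
That's 5 components.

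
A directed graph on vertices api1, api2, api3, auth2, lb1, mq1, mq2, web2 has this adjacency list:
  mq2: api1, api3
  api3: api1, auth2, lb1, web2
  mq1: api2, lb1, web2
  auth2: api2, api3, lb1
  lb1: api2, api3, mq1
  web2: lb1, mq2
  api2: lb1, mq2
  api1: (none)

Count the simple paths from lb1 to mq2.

5

lb1→api2→mq2
lb1→api3→auth2→api2→mq2
lb1→api3→web2→mq2
lb1→mq1→api2→mq2
lb1→mq1→web2→mq2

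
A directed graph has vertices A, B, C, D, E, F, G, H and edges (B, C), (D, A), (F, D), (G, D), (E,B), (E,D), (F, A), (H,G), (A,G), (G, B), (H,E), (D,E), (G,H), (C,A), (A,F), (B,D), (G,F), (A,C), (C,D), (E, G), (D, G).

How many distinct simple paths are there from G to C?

10

G→B→C
G→B→D→A→C
G→D→A→C
G→D→E→B→C
G→F→A→C
G→F→D→A→C
G→F→D→E→B→C
G→H→E→B→C
G→H→E→B→D→A→C
G→H→E→D→A→C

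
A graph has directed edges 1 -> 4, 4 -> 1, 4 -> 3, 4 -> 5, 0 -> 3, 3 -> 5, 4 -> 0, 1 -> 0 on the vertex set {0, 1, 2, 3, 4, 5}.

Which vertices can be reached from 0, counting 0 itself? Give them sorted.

0, 3, 5

Start at 0.
Its neighbours: 3.
Then their neighbours: 5.
Nothing further is reachable.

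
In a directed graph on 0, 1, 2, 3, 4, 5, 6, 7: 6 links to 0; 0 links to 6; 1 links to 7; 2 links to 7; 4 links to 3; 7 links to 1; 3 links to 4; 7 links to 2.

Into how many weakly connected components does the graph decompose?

From 0: component {0, 6}.
From 1: component {1, 2, 7}.
From 3: component {3, 4}.
From 5: component {5}.
That's 4 components.

4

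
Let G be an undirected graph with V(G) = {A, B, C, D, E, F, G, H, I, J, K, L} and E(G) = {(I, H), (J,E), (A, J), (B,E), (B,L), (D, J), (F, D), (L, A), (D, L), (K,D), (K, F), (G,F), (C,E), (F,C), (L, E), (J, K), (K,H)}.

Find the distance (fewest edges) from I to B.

5

Distance 0: I.
Distance 1: H.
Distance 2: K.
Distance 3: D, F, J.
Distance 4: A, C, E, G, L.
Distance 5: B — contains B.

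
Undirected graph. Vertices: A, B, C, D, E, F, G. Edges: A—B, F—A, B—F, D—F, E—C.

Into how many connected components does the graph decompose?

3

From A: component {A, B, D, F}.
From C: component {C, E}.
From G: component {G}.
That's 3 components.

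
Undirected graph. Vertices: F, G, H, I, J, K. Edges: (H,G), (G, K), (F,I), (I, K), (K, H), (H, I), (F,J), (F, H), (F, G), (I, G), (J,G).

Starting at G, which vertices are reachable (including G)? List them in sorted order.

F, G, H, I, J, K

Start at G.
Its neighbours: F, H, I, J, K.
Every vertex is now reached.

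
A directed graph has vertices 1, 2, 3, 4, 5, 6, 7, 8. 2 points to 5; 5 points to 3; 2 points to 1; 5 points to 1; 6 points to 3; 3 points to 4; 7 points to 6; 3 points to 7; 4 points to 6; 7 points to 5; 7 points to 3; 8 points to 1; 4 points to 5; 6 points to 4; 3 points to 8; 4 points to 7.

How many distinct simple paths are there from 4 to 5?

4→5
4→6→3→7→5
4→7→5

3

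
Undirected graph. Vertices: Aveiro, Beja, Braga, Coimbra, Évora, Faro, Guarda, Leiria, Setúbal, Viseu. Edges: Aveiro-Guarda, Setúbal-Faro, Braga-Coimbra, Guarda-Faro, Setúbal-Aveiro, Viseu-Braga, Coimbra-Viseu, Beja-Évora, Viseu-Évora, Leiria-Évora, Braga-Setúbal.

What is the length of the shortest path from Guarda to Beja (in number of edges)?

6

Distance 0: Guarda.
Distance 1: Aveiro, Faro.
Distance 2: Setúbal.
Distance 3: Braga.
Distance 4: Coimbra, Viseu.
Distance 5: Évora.
Distance 6: Beja, Leiria — contains Beja.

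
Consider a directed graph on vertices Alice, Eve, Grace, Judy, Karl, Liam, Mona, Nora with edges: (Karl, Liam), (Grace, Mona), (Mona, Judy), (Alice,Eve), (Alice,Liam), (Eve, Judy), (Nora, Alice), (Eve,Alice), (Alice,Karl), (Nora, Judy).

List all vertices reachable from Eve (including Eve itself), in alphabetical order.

Alice, Eve, Judy, Karl, Liam

Start at Eve.
Its neighbours: Alice, Judy.
Then their neighbours: Karl, Liam.
Nothing further is reachable.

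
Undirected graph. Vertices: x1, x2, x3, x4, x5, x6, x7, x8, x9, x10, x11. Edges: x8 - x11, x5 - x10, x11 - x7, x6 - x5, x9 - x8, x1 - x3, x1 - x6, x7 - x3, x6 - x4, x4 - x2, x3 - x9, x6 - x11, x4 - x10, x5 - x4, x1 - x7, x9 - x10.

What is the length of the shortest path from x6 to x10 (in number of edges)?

Distance 0: x6.
Distance 1: x1, x4, x5, x11.
Distance 2: x2, x3, x7, x8, x10 — contains x10.

2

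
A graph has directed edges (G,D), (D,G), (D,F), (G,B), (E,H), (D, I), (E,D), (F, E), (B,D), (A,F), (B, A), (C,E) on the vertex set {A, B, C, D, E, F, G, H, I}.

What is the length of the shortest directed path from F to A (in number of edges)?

Distance 0: F.
Distance 1: E.
Distance 2: D, H.
Distance 3: G, I.
Distance 4: B.
Distance 5: A — contains A.

5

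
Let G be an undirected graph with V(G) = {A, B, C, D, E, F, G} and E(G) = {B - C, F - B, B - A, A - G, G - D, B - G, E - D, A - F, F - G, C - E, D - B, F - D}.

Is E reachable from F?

Yes

Explore from F.
Distance 1: reach A, B, D, G.
Distance 2: reach C, E.
Found E.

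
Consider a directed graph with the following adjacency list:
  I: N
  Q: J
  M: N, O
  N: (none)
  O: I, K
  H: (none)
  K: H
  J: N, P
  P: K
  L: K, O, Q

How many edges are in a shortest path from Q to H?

4

Distance 0: Q.
Distance 1: J.
Distance 2: N, P.
Distance 3: K.
Distance 4: H — contains H.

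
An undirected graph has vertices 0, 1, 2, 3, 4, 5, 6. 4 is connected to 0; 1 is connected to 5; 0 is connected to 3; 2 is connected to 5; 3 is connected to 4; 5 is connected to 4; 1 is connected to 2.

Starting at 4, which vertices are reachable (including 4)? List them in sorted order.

Start at 4.
Its neighbours: 0, 3, 5.
Then their neighbours: 1, 2.
Nothing further is reachable.

0, 1, 2, 3, 4, 5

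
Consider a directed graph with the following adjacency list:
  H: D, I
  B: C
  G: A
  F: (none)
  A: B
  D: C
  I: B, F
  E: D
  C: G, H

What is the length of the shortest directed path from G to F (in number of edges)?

Distance 0: G.
Distance 1: A.
Distance 2: B.
Distance 3: C.
Distance 4: H.
Distance 5: D, I.
Distance 6: F — contains F.

6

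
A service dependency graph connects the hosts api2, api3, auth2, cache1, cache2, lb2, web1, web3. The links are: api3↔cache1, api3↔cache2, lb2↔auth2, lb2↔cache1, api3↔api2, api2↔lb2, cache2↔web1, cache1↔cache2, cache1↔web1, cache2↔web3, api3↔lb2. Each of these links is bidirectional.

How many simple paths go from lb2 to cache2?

9

lb2–api2–api3–cache1–cache2
lb2–api2–api3–cache1–web1–cache2
lb2–api2–api3–cache2
lb2–api3–cache1–cache2
lb2–api3–cache1–web1–cache2
lb2–api3–cache2
lb2–cache1–api3–cache2
lb2–cache1–cache2
lb2–cache1–web1–cache2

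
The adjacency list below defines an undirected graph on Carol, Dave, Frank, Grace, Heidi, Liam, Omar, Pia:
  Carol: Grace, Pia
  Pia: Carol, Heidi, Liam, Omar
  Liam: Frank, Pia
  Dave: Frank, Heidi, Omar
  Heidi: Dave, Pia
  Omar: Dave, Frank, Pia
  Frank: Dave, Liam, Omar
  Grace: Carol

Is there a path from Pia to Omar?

Yes

Explore from Pia.
Distance 1: reach Carol, Heidi, Liam, Omar.
Found Omar.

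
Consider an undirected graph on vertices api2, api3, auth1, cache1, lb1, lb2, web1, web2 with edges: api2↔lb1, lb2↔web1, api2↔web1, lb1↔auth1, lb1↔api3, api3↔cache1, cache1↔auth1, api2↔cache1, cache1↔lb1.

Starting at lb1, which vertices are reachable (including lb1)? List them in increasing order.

Start at lb1.
Its neighbours: api2, api3, auth1, cache1.
Then their neighbours: web1.
Then next layer: lb2.
Nothing further is reachable.

api2, api3, auth1, cache1, lb1, lb2, web1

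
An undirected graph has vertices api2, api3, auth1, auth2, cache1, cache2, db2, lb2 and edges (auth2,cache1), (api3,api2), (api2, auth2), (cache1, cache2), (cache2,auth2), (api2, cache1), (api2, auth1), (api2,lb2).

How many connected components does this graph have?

2

From api2: component {api2, api3, auth1, auth2, cache1, cache2, lb2}.
From db2: component {db2}.
That's 2 components.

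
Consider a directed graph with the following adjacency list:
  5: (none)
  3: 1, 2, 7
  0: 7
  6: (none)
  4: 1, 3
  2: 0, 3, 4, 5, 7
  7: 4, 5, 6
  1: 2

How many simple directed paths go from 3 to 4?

3→1→2→0→7→4
3→1→2→4
3→1→2→7→4
3→2→0→7→4
3→2→4
3→2→7→4
3→7→4

7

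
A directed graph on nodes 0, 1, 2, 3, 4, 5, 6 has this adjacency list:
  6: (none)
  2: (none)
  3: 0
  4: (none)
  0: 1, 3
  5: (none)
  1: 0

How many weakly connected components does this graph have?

From 0: component {0, 1, 3}.
From 2: component {2}.
From 4: component {4}.
From 5: component {5}.
From 6: component {6}.
That's 5 components.

5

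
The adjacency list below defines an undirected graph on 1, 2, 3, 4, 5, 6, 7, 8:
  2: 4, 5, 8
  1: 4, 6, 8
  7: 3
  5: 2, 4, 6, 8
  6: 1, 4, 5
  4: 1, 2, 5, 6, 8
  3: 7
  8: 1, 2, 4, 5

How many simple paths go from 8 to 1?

8–1
8–2–4–1
8–2–4–5–6–1
8–2–4–6–1
8–2–5–4–1
8–2–5–4–6–1
8–2–5–6–1
8–2–5–6–4–1
... and 10 more.

18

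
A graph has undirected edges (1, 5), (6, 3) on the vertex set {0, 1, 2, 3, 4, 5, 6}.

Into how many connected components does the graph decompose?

From 0: component {0}.
From 1: component {1, 5}.
From 2: component {2}.
From 3: component {3, 6}.
From 4: component {4}.
That's 5 components.

5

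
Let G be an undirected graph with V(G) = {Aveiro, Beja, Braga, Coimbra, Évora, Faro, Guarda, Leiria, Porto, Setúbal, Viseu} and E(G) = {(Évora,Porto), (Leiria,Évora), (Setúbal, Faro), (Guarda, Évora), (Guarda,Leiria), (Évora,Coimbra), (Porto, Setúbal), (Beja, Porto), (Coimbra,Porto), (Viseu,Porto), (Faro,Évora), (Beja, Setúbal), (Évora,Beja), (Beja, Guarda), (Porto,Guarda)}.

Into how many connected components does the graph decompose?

3

From Aveiro: component {Aveiro}.
From Beja: component {Beja, Coimbra, Évora, Faro, Guarda, Leiria, Porto, Setúbal, Viseu}.
From Braga: component {Braga}.
That's 3 components.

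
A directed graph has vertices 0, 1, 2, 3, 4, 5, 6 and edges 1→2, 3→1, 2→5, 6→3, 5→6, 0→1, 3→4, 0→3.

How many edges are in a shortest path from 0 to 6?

4

Distance 0: 0.
Distance 1: 1, 3.
Distance 2: 2, 4.
Distance 3: 5.
Distance 4: 6 — contains 6.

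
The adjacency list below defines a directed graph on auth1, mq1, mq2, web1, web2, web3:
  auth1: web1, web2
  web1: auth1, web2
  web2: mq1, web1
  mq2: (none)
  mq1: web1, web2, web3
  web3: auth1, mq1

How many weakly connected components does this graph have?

2

From auth1: component {auth1, mq1, web1, web2, web3}.
From mq2: component {mq2}.
That's 2 components.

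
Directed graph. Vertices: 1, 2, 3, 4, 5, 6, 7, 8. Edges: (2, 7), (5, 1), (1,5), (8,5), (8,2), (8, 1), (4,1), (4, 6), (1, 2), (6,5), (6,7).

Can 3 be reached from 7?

7 has no outgoing edges, so nothing is reachable from it.

No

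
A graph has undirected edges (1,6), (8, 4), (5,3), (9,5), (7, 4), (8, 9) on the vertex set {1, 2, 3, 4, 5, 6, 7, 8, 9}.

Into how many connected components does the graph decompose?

From 1: component {1, 6}.
From 2: component {2}.
From 3: component {3, 4, 5, 7, 8, 9}.
That's 3 components.

3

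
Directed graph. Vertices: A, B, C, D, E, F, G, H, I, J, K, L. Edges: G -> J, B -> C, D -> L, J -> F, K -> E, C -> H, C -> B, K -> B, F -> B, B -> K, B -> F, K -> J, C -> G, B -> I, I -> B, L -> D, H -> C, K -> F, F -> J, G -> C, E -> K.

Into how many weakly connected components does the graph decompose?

3

From A: component {A}.
From B: component {B, C, E, F, G, H, I, J, K}.
From D: component {D, L}.
That's 3 components.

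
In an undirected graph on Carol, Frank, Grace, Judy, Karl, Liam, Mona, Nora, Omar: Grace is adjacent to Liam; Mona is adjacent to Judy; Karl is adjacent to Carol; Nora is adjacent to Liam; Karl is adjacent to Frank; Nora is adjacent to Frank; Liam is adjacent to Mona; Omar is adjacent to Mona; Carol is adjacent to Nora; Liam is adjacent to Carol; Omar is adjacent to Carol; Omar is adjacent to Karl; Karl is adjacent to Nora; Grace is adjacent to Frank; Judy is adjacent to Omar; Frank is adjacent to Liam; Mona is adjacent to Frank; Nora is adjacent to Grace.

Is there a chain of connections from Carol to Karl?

Explore from Carol.
Distance 1: reach Karl, Liam, Nora, Omar.
Found Karl.

Yes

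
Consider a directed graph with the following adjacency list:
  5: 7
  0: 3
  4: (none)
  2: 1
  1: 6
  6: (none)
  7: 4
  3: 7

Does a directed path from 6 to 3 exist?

No

6 has no outgoing edges, so nothing is reachable from it.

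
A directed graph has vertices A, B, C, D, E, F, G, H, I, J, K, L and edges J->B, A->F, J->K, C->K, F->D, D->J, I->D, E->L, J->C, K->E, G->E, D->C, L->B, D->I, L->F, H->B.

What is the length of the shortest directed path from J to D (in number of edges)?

5

Distance 0: J.
Distance 1: B, C, K.
Distance 2: E.
Distance 3: L.
Distance 4: F.
Distance 5: D — contains D.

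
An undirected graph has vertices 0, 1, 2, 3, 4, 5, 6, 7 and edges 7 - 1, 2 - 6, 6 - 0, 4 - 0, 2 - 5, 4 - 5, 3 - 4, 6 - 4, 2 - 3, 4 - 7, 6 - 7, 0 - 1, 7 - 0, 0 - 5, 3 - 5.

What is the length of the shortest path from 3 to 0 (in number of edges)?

2

Distance 0: 3.
Distance 1: 2, 4, 5.
Distance 2: 0, 6, 7 — contains 0.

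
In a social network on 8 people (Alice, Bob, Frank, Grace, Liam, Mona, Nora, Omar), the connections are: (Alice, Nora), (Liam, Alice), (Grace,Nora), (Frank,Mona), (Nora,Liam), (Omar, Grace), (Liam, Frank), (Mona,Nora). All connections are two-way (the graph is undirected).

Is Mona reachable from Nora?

Yes

Explore from Nora.
Distance 1: reach Alice, Grace, Liam, Mona.
Found Mona.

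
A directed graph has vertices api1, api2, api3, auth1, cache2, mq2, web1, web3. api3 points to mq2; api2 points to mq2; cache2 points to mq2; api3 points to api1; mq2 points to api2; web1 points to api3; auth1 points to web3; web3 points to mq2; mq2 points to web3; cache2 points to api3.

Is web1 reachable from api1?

No

api1 has no outgoing edges, so nothing is reachable from it.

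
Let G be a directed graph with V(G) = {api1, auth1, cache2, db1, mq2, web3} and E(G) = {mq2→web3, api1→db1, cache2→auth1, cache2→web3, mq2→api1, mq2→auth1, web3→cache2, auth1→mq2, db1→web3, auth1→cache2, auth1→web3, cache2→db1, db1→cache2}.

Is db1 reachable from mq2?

Explore from mq2.
Distance 1: reach api1, auth1, web3.
Distance 2: reach cache2, db1.
Found db1.

Yes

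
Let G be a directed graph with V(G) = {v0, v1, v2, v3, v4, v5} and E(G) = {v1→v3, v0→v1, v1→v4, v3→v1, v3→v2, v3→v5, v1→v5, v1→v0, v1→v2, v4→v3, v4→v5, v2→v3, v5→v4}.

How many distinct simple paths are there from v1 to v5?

v1→v2→v3→v5
v1→v3→v5
v1→v4→v3→v5
v1→v4→v5
v1→v5

5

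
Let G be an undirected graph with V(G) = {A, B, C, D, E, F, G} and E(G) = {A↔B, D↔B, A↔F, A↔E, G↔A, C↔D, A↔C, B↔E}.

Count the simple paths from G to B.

G–A–B
G–A–C–D–B
G–A–E–B

3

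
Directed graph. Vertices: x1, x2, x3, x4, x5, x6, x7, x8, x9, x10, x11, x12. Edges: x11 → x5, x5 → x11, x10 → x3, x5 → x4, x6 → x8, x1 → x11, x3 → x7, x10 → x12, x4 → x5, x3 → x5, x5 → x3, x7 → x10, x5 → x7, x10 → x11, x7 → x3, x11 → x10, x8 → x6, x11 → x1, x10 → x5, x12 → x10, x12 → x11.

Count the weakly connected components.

4

From x1: component {x1, x3, x4, x5, x7, x10, x11, x12}.
From x2: component {x2}.
From x6: component {x6, x8}.
From x9: component {x9}.
That's 4 components.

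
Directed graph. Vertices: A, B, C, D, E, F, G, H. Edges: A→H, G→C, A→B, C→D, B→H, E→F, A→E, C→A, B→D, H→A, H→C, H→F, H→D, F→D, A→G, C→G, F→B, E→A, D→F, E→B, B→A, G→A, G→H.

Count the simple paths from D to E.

4

D→F→B→A→E
D→F→B→H→A→E
D→F→B→H→C→A→E
D→F→B→H→C→G→A→E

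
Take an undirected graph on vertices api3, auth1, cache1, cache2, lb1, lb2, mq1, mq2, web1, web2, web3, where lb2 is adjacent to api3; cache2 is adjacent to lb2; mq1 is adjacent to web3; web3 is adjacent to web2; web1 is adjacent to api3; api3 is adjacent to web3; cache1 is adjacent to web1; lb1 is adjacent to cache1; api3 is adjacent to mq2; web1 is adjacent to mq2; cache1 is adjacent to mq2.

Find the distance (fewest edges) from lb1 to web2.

5

Distance 0: lb1.
Distance 1: cache1.
Distance 2: mq2, web1.
Distance 3: api3.
Distance 4: lb2, web3.
Distance 5: cache2, mq1, web2 — contains web2.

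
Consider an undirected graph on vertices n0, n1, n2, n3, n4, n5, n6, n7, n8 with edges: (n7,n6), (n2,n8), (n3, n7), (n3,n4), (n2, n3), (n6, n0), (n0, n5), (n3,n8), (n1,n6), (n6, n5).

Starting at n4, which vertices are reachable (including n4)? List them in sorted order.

Start at n4.
Its neighbours: n3.
Then their neighbours: n2, n7, n8.
Then next layer: n6.
Then next layer: n0, n1, n5.
Every vertex is now reached.

n0, n1, n2, n3, n4, n5, n6, n7, n8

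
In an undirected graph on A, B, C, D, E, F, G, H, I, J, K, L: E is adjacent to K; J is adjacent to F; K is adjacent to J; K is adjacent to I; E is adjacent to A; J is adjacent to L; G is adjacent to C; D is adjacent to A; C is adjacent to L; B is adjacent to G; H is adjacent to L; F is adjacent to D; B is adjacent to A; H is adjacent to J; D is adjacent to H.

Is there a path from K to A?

Explore from K.
Distance 1: reach E, I, J.
Distance 2: reach A, F, H, L.
Found A.

Yes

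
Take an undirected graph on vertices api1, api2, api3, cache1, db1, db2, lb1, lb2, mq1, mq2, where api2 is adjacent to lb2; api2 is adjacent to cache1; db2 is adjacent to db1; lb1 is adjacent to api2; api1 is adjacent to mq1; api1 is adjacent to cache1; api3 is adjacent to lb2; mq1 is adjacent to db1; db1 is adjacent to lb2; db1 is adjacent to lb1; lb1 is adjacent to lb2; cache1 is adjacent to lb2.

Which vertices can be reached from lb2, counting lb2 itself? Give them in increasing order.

api1, api2, api3, cache1, db1, db2, lb1, lb2, mq1

Start at lb2.
Its neighbours: api2, api3, cache1, db1, lb1.
Then their neighbours: api1, db2, mq1.
Nothing further is reachable.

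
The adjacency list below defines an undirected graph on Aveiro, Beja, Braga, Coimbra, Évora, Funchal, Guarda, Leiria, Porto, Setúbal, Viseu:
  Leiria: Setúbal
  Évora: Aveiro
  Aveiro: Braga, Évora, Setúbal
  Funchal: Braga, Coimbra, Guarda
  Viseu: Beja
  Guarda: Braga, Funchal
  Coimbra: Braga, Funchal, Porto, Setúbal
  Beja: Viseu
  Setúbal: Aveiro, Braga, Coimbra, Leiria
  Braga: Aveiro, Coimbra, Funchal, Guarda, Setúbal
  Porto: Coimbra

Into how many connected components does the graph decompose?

From Aveiro: component {Aveiro, Braga, Coimbra, Évora, Funchal, Guarda, Leiria, Porto, Setúbal}.
From Beja: component {Beja, Viseu}.
That's 2 components.

2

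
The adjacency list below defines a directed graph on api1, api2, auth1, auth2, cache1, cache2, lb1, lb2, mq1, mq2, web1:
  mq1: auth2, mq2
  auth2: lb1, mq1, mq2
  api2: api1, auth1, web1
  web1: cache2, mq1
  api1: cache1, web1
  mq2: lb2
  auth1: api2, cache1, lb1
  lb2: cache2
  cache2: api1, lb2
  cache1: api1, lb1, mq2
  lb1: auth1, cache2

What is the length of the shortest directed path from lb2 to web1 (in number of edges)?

Distance 0: lb2.
Distance 1: cache2.
Distance 2: api1.
Distance 3: cache1, web1 — contains web1.

3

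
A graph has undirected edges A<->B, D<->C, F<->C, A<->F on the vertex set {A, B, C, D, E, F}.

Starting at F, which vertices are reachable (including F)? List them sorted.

Start at F.
Its neighbours: A, C.
Then their neighbours: B, D.
Nothing further is reachable.

A, B, C, D, F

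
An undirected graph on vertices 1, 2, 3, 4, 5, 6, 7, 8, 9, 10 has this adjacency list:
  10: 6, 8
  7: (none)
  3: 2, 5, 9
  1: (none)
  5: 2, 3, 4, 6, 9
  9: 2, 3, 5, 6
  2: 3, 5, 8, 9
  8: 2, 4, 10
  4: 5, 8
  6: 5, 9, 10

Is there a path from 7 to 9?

No

7 has no edges, so nothing is reachable from it.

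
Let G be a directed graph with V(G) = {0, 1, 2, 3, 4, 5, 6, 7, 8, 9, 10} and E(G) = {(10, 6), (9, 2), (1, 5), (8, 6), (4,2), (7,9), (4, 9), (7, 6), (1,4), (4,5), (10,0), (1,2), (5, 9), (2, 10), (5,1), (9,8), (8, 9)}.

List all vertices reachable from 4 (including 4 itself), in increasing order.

0, 1, 2, 4, 5, 6, 8, 9, 10

Start at 4.
Its neighbours: 2, 5, 9.
Then their neighbours: 1, 8, 10.
Then next layer: 0, 6.
Nothing further is reachable.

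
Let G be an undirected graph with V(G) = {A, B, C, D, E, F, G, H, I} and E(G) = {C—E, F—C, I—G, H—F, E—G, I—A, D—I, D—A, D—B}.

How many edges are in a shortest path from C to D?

4

Distance 0: C.
Distance 1: E, F.
Distance 2: G, H.
Distance 3: I.
Distance 4: A, D — contains D.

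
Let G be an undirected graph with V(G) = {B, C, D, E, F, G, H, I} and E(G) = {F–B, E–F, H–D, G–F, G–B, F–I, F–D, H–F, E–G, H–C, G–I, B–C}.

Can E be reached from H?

Yes

Explore from H.
Distance 1: reach C, D, F.
Distance 2: reach B, E, G, I.
Found E.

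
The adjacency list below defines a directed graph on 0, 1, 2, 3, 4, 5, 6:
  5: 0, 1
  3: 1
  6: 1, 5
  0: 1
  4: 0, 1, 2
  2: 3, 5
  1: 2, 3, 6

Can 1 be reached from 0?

Explore from 0.
Distance 1: reach 1.
Found 1.

Yes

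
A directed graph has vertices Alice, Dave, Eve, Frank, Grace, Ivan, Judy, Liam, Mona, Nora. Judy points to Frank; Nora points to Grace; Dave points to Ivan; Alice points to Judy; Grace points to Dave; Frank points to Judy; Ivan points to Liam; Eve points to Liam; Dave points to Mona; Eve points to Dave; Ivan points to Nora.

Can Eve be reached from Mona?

Mona has no outgoing edges, so nothing is reachable from it.

No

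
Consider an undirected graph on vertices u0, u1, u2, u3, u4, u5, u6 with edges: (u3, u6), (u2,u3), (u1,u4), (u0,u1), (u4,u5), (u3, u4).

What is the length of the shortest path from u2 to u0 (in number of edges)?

4

Distance 0: u2.
Distance 1: u3.
Distance 2: u4, u6.
Distance 3: u1, u5.
Distance 4: u0 — contains u0.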